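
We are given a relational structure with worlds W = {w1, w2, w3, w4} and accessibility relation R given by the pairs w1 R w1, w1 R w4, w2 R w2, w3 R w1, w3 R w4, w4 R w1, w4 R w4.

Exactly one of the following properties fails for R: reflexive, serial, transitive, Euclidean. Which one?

Reflexive: no — w3 is not related to itself.
Serial: yes — every world has a successor (e.g. w1 R w1).
Transitive: yes — every two-step R-path is closed by a direct edge.
Euclidean: yes — any two successors of a common world are R-related.
Only reflexive fails.

reflexive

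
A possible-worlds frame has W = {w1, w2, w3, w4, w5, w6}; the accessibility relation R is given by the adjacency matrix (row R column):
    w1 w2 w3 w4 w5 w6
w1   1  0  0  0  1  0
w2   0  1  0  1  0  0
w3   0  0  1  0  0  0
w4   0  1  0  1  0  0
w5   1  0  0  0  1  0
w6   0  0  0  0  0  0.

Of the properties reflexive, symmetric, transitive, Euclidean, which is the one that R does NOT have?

reflexive

Reflexive: no — w6 is not related to itself.
Symmetric: yes — every pair in R has its reverse in R.
Transitive: yes — every two-step R-path is closed by a direct edge.
Euclidean: yes — any two successors of a common world are R-related.
Only reflexive fails.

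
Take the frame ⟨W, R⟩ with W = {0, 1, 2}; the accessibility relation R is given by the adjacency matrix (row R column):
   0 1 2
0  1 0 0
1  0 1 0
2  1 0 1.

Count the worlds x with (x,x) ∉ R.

R is reflexive; there are no such worlds.

0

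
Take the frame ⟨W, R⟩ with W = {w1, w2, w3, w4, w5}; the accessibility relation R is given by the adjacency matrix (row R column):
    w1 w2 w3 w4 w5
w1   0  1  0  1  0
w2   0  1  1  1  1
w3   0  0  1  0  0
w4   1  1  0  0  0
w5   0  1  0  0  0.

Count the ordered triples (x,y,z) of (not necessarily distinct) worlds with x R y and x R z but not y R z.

Enumerating: (w1,w4,w4), (w2,w3,w2), (w2,w3,w4), (w2,w3,w5), (w2,w4,w3), (w2,w4,w4), (w2,w4,w5), (w2,w5,w3), (w2,w5,w4), (w2,w5,w5), (w4,w1,w1), (w4,w2,w1).

12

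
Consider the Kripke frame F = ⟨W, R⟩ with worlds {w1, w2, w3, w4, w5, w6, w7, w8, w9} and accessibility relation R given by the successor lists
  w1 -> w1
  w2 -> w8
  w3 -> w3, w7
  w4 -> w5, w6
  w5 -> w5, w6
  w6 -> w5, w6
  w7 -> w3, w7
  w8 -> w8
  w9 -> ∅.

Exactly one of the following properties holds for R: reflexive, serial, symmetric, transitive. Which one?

Reflexive: no — w2 is not related to itself.
Serial: no — w9 has no R-successor.
Symmetric: no — w2 R w8 but not w8 R w2.
Transitive: yes — every two-step R-path is closed by a direct edge.
Only transitive holds.

transitive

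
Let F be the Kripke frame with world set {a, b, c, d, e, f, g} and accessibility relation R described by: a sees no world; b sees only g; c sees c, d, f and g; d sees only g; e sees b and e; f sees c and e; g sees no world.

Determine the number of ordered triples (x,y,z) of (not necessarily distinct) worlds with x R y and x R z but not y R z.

Enumerating: (b,g,g), (c,d,c), (c,d,d), (c,d,f), (c,f,d), (c,f,f), (c,f,g), (c,g,c), (c,g,d), (c,g,f), (c,g,g), (d,g,g), (e,b,b), (e,b,e), (f,c,e), (f,e,c).

16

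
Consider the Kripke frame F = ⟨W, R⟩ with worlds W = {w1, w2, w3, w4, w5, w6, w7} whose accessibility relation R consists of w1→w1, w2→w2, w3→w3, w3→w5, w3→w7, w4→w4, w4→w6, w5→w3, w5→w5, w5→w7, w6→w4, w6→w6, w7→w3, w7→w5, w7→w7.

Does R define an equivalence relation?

Reflexive: yes — every world is R-related to itself.
Symmetric: yes — every pair in R has its reverse in R.
Transitive: yes — every two-step R-path is closed by a direct edge.
So R is an equivalence relation.

Yes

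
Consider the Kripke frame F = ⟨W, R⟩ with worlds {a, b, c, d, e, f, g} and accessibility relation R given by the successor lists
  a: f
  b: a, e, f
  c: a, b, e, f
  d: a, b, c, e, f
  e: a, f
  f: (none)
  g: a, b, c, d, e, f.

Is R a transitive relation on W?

Yes

Transitive: yes — every two-step R-path is closed by a direct edge.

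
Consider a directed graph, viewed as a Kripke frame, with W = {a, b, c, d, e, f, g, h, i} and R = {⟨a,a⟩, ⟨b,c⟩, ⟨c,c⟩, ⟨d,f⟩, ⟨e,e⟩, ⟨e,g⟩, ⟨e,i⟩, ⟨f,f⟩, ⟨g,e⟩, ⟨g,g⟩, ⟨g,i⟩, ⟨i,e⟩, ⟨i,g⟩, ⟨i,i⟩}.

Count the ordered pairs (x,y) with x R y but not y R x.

Enumerating: (b,c), (d,f).

2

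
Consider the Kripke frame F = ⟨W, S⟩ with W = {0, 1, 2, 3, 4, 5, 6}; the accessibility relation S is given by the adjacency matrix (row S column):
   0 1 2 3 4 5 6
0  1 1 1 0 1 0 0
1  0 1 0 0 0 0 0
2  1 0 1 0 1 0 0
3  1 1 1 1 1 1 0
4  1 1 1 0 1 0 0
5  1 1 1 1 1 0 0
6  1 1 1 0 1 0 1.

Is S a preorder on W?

No

Reflexive: no — 5 is not related to itself.
Transitive: no — 2 S 0 and 0 S 1, but not 2 S 1.
So S is not a preorder.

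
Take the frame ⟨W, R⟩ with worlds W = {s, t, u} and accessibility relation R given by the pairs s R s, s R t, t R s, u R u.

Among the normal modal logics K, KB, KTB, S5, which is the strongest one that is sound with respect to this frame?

Symmetric (axiom B): yes — every pair in R has its reverse in R.
Reflexive (axiom T): no — t is not related to itself.
Euclidean (axiom 5): no — s R t and s R t, but not t R t.
So F validates K, KB; KTB would additionally require R to be reflexive. The strongest is KB.

KB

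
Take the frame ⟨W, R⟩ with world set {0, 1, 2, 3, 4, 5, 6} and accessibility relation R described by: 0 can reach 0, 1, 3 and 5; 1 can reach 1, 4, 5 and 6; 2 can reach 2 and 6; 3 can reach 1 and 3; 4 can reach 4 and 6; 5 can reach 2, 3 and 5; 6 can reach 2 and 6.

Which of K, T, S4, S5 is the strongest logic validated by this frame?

Reflexive (axiom T): yes — every world is R-related to itself.
Transitive (axiom 4): no — 0 R 1 and 1 R 4, but not 0 R 4.
Euclidean (axiom 5): no — 0 R 1 and 0 R 3, but not 1 R 3.
So F validates K, T; S4 would additionally require R to be transitive. The strongest is T.

T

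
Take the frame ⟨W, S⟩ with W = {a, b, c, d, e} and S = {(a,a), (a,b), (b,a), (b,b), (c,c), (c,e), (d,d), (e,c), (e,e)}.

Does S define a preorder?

Reflexive: yes — every world is S-related to itself.
Transitive: yes — every two-step S-path is closed by a direct edge.
So S is a preorder.

Yes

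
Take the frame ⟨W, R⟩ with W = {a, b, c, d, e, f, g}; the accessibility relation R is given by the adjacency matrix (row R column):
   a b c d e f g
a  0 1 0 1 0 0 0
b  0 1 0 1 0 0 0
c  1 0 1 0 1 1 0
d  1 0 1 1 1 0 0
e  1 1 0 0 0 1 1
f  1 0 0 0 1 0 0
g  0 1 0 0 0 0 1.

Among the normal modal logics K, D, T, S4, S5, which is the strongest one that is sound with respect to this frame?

D

Serial (axiom D): yes — every world has a successor (e.g. a R b).
Reflexive (axiom T): no — a is not related to itself.
Transitive (axiom 4): no — a R d and d R c, but not a R c.
Euclidean (axiom 5): no — a R d and a R b, but not d R b.
So F validates K, D; T would additionally require R to be reflexive. The strongest is D.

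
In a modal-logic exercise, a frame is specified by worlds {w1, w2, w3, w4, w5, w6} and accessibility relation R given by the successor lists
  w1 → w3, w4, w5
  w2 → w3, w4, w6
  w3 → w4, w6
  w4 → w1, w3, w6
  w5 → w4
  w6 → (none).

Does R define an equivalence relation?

Reflexive: no — w1 is not related to itself.
Symmetric: no — w1 R w3 but not w3 R w1.
Transitive: no — w1 R w3 and w3 R w6, but not w1 R w6.
So R is not an equivalence relation.

No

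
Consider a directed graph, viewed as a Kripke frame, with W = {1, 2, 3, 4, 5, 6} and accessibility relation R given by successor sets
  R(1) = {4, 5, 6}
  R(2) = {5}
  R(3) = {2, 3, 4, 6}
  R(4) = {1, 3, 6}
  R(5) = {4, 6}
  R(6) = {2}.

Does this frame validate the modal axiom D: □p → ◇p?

Axiom D corresponds to the accessibility relation being serial.
Serial: yes — every world has a successor (e.g. 1 R 4).

Yes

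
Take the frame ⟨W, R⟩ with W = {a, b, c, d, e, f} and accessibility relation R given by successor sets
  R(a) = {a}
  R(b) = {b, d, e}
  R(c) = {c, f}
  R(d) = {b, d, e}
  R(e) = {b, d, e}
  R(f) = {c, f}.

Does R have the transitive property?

Yes

Transitive: yes — every two-step R-path is closed by a direct edge.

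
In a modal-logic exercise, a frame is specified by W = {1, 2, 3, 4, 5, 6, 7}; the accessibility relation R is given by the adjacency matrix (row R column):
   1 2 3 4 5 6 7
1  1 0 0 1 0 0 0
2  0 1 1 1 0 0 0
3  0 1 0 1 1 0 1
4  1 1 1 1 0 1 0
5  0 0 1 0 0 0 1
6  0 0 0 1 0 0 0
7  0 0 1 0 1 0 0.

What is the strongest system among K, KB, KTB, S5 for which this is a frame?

Symmetric (axiom B): yes — every pair in R has its reverse in R.
Reflexive (axiom T): no — 3 is not related to itself.
Euclidean (axiom 5): no — 3 R 2 and 3 R 5, but not 2 R 5.
So F validates K, KB; KTB would additionally require R to be reflexive. The strongest is KB.

KB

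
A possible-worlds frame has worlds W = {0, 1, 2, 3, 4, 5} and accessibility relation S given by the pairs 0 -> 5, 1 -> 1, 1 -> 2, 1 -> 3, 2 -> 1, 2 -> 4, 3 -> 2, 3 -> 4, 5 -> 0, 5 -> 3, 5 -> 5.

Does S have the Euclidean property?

Euclidean: no — 1 S 2 and 1 S 3, but not 2 S 3.

No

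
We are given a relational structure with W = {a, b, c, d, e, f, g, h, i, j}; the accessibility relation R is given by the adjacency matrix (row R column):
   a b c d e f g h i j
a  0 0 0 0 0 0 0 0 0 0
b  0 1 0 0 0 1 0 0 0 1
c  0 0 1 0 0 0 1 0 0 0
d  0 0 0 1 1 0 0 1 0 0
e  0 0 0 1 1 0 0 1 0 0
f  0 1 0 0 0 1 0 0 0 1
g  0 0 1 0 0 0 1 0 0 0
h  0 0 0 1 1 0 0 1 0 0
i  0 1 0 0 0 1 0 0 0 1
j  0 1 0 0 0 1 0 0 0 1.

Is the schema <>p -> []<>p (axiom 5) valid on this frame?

Yes

By correspondence theory, 5 is valid on a frame iff R is Euclidean.
Euclidean: yes — any two successors of a common world are R-related.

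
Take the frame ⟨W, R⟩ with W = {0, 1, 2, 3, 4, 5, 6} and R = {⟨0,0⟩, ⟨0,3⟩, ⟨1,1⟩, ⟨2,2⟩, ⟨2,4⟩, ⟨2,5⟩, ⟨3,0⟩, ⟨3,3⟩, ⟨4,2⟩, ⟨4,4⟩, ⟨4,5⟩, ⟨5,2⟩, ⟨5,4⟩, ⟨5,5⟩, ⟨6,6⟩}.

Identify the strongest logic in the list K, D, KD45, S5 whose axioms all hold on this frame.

Serial (axiom D): yes — every world has a successor (e.g. 0 R 0).
Euclidean (axiom 5): yes — any two successors of a common world are R-related.
Transitive (axiom 4): yes — every two-step R-path is closed by a direct edge.
Reflexive (axiom T): yes — every world is R-related to itself.
So F validates K, D, KD45, S5. The strongest is S5.

S5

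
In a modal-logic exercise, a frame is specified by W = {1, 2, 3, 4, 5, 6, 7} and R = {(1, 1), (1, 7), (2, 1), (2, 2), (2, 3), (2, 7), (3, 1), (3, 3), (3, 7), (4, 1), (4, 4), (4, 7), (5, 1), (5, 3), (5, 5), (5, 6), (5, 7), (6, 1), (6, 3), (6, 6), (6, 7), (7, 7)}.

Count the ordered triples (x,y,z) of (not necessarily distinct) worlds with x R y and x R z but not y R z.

29

Enumerating: (1,7,1), (2,1,2), (2,1,3), (2,3,2), (2,7,1), (2,7,2), (2,7,3), (3,1,3), (3,7,1), (3,7,3), (4,1,4), (4,7,1), … and 17 more.
Total: 29.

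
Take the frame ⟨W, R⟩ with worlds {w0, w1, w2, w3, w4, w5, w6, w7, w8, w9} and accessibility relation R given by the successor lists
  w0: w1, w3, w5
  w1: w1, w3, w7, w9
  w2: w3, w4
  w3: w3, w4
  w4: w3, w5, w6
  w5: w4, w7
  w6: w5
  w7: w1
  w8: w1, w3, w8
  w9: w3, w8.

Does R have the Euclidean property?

Euclidean: no — w0 R w1 and w0 R w5, but not w1 R w5.

No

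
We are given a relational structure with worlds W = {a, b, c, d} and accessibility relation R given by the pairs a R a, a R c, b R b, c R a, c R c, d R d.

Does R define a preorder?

Yes

Reflexive: yes — every world is R-related to itself.
Transitive: yes — every two-step R-path is closed by a direct edge.
So R is a preorder.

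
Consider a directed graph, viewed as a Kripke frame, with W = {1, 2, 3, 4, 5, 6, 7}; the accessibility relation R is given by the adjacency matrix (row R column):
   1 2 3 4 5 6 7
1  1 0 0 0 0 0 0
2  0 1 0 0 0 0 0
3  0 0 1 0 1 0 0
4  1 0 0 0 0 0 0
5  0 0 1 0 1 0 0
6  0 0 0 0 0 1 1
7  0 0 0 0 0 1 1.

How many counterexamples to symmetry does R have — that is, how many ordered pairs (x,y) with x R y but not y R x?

Enumerating: (4,1).

1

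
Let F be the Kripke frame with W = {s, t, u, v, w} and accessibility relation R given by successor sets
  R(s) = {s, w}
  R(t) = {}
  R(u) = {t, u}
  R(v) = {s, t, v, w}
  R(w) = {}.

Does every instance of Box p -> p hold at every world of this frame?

No

The schema T characterises exactly the reflexive frames.
Reflexive: no — t is not related to itself.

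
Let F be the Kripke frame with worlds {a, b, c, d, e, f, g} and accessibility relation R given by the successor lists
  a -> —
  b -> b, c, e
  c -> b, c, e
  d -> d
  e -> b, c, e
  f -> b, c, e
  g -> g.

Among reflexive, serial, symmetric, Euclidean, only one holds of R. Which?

Reflexive: no — a is not related to itself.
Serial: no — a has no R-successor.
Symmetric: no — f R b but not b R f.
Euclidean: yes — any two successors of a common world are R-related.
Only Euclidean holds.

Euclidean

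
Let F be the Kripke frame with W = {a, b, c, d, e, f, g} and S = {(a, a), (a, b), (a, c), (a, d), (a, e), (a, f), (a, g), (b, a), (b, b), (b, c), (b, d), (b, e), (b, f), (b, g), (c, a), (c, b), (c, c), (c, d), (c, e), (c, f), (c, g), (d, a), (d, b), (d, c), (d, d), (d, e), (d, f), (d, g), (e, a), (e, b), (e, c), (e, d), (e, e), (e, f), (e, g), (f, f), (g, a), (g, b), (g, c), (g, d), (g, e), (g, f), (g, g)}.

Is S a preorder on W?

Yes

Reflexive: yes — every world is S-related to itself.
Transitive: yes — every two-step S-path is closed by a direct edge.
So S is a preorder.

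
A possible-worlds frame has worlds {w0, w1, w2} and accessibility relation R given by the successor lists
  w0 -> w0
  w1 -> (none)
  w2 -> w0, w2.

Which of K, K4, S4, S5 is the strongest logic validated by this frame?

K4

Transitive (axiom 4): yes — every two-step R-path is closed by a direct edge.
Reflexive (axiom T): no — w1 is not related to itself.
Euclidean (axiom 5): no — w2 R w0 and w2 R w2, but not w0 R w2.
So F validates K, K4; S4 would additionally require R to be reflexive. The strongest is K4.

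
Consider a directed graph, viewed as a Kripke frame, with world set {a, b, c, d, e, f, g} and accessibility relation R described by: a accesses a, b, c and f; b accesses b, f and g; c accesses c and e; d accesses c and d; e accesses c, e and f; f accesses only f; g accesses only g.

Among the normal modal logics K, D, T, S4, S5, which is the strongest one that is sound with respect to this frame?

Serial (axiom D): yes — every world has a successor (e.g. a R a).
Reflexive (axiom T): yes — every world is R-related to itself.
Transitive (axiom 4): no — a R b and b R g, but not a R g.
Euclidean (axiom 5): no — a R b and a R c, but not b R c.
So F validates K, D, T; S4 would additionally require R to be transitive. The strongest is T.

T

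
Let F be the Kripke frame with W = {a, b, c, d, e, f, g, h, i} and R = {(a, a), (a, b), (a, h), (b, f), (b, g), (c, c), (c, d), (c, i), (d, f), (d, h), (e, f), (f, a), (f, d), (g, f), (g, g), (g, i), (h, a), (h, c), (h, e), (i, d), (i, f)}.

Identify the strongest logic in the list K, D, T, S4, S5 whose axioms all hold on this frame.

D

Serial (axiom D): yes — every world has a successor (e.g. a R a).
Reflexive (axiom T): no — b is not related to itself.
Transitive (axiom 4): no — a R b and b R f, but not a R f.
Euclidean (axiom 5): no — a R b and a R h, but not b R h.
So F validates K, D; T would additionally require R to be reflexive. The strongest is D.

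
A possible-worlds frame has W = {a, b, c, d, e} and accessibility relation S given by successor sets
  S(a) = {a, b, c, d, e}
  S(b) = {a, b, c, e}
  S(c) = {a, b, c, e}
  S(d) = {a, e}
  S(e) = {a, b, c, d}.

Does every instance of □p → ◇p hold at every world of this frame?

The schema D characterises exactly the serial frames.
Serial: yes — every world has a successor (e.g. a S a).

Yes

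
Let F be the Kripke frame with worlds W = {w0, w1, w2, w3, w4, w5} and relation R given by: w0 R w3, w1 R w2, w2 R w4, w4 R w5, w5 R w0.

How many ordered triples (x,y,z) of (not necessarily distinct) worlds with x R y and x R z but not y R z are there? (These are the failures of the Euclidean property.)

5

Enumerating: (w0,w3,w3), (w1,w2,w2), (w2,w4,w4), (w4,w5,w5), (w5,w0,w0).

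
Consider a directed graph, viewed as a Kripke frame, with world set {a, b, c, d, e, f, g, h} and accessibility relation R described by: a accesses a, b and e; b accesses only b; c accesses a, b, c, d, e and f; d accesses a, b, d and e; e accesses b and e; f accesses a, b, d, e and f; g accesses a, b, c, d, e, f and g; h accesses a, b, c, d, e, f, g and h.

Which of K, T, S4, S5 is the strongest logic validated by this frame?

Reflexive (axiom T): yes — every world is R-related to itself.
Transitive (axiom 4): yes — every two-step R-path is closed by a direct edge.
Euclidean (axiom 5): no — a R b and a R e, but not b R e.
So F validates K, T, S4; S5 would additionally require R to be Euclidean. The strongest is S4.

S4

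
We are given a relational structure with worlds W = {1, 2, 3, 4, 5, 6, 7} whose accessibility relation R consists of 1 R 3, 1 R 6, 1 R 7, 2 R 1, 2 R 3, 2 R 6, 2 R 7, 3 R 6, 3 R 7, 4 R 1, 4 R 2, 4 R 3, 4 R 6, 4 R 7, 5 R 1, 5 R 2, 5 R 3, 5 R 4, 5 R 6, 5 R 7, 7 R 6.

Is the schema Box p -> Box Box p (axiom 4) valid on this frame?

Yes

Axiom 4 corresponds to the accessibility relation being transitive.
Transitive: yes — every two-step R-path is closed by a direct edge.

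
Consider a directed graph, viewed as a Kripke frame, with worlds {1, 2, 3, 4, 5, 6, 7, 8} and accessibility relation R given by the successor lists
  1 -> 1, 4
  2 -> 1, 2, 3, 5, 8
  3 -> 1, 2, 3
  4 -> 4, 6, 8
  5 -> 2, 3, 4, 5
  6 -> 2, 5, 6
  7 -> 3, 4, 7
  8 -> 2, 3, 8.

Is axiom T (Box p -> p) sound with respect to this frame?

Yes

The schema T characterises exactly the reflexive frames.
Reflexive: yes — every world is R-related to itself.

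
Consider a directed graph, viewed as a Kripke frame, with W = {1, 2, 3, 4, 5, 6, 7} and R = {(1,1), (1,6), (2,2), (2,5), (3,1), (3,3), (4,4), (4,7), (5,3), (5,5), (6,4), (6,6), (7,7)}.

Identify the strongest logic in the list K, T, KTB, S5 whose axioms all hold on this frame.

Reflexive (axiom T): yes — every world is R-related to itself.
Symmetric (axiom B): no — 1 R 6 but not 6 R 1.
Euclidean (axiom 5): no — 1 R 6 and 1 R 1, but not 6 R 1.
So F validates K, T; KTB would additionally require R to be symmetric. The strongest is T.

T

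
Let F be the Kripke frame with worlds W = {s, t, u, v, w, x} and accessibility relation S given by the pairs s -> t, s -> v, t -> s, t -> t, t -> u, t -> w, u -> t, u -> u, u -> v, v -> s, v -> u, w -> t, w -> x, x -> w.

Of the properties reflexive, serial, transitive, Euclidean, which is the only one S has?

serial

Reflexive: no — s is not related to itself.
Serial: yes — every world has a successor (e.g. s S t).
Transitive: no — s S t and t S u, but not s S u.
Euclidean: no — s S t and s S v, but not t S v.
Only serial holds.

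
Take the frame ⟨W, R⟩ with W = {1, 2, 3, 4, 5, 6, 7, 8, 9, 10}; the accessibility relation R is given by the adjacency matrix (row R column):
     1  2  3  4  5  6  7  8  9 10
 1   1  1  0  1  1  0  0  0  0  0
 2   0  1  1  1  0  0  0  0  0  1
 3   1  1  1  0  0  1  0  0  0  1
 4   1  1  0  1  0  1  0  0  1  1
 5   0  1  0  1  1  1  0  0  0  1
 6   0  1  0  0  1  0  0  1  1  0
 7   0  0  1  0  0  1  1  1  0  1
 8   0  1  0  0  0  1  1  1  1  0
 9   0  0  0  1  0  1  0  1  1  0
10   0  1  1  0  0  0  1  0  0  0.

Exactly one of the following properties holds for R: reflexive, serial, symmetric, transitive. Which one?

serial

Reflexive: no — 6 is not related to itself.
Serial: yes — every world has a successor (e.g. 1 R 1).
Symmetric: no — 1 R 2 but not 2 R 1.
Transitive: no — 1 R 2 and 2 R 10, but not 1 R 10.
Only serial holds.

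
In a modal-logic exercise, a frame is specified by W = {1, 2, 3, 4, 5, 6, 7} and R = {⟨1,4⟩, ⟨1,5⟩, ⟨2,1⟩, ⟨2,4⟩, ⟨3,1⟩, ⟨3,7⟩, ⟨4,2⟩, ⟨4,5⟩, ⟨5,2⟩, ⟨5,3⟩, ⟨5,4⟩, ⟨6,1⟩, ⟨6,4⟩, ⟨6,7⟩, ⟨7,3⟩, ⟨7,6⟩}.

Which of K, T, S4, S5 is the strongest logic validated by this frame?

Reflexive (axiom T): no — 1 is not related to itself.
Transitive (axiom 4): no — 1 R 4 and 4 R 2, but not 1 R 2.
Euclidean (axiom 5): no — 2 R 4 and 2 R 1, but not 4 R 1.
So F validates K; T would additionally require R to be reflexive. The strongest is K.

K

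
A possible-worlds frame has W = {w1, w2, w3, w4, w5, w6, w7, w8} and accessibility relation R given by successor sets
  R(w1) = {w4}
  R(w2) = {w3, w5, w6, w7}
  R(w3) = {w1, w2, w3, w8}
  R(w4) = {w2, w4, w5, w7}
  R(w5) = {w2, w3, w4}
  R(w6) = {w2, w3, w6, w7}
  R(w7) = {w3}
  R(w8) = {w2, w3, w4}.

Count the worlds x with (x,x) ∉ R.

5

Enumerating: w1, w2, w5, w7, w8.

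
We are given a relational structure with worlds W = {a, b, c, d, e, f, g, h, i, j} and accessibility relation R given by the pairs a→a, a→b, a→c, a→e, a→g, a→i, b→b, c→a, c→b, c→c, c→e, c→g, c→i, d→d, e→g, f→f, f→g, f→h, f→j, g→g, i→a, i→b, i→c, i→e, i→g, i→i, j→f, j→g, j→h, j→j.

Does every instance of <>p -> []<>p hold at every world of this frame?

No

Axiom 5 corresponds to the accessibility relation being Euclidean.
Euclidean: no — a R b and a R c, but not b R c.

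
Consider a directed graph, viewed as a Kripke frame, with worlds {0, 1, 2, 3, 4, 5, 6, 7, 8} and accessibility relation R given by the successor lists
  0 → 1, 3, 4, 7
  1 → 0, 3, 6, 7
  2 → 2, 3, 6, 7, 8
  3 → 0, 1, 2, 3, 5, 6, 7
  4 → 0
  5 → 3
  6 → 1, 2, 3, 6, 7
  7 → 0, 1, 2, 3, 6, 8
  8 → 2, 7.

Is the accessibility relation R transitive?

Transitive: no — 0 R 1 and 1 R 6, but not 0 R 6.

No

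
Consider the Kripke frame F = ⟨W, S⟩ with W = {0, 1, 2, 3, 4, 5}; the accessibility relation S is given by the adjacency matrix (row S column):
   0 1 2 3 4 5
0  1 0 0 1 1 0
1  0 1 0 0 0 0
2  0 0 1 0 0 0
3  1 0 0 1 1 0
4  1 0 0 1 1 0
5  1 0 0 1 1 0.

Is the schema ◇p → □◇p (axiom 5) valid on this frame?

Yes

By correspondence theory, 5 is valid on a frame iff S is Euclidean.
Euclidean: yes — any two successors of a common world are S-related.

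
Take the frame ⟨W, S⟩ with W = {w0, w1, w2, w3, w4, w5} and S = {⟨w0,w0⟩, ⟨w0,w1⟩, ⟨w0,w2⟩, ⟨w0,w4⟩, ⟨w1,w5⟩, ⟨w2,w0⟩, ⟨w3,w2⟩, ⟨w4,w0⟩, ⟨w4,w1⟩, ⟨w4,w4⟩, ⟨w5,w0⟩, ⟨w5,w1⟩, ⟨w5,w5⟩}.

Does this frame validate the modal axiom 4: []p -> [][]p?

Axiom 4 corresponds to the accessibility relation being transitive.
Transitive: no — w0 S w1 and w1 S w5, but not w0 S w5.

No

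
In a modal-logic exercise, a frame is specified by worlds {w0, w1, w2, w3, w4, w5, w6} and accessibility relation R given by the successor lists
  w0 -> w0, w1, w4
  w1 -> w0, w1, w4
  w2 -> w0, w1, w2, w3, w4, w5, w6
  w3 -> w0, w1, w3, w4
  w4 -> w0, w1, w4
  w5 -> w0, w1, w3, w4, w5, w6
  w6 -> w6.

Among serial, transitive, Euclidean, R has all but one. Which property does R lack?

Euclidean

Serial: yes — every world has a successor (e.g. w0 R w0).
Transitive: yes — every two-step R-path is closed by a direct edge.
Euclidean: no — w2 R w0 and w2 R w3, but not w0 R w3.
Only Euclidean fails.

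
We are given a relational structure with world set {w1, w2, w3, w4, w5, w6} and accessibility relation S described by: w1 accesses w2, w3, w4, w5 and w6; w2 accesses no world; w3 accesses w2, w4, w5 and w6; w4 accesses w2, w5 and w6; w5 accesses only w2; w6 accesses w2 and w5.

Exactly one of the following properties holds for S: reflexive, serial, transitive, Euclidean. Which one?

Reflexive: no — w1 is not related to itself.
Serial: no — w2 has no S-successor.
Transitive: yes — every two-step S-path is closed by a direct edge.
Euclidean: no — w1 S w2 and w1 S w3, but not w2 S w3.
Only transitive holds.

transitive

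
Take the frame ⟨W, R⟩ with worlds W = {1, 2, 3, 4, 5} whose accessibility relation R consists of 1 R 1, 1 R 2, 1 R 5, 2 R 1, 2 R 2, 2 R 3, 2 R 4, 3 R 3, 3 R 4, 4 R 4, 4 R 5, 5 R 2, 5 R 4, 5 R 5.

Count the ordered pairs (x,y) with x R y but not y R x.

Enumerating: (1,5), (2,3), (2,4), (3,4), (5,2).

5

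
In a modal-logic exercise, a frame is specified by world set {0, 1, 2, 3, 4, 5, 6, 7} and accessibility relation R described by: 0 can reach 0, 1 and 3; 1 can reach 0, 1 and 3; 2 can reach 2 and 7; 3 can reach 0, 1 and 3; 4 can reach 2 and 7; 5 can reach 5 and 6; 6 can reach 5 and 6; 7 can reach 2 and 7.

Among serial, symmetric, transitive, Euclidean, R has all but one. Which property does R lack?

Serial: yes — every world has a successor (e.g. 0 R 0).
Symmetric: no — 4 R 2 but not 2 R 4.
Transitive: yes — every two-step R-path is closed by a direct edge.
Euclidean: yes — any two successors of a common world are R-related.
Only symmetric fails.

symmetric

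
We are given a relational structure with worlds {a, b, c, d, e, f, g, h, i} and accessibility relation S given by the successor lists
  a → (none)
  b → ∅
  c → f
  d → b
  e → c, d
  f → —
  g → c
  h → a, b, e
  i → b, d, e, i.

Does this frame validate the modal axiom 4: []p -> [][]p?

No

Axiom 4 corresponds to the accessibility relation being transitive.
Transitive: no — e S c and c S f, but not e S f.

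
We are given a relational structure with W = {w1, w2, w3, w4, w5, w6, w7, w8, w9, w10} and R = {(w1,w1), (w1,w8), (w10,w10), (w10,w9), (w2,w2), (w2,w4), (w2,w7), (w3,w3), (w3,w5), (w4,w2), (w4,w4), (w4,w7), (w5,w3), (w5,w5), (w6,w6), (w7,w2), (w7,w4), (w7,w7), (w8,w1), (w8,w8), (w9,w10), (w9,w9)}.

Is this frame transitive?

Yes

Transitive: yes — every two-step R-path is closed by a direct edge.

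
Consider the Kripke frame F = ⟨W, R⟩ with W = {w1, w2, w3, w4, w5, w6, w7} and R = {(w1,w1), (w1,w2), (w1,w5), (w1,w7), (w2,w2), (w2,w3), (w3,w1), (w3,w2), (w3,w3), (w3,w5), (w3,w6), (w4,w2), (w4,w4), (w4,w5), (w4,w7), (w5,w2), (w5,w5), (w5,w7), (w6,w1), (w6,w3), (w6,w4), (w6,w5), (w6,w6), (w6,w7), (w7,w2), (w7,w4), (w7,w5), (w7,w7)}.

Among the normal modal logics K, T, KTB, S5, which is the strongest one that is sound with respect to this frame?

T

Reflexive (axiom T): yes — every world is R-related to itself.
Symmetric (axiom B): no — w1 R w2 but not w2 R w1.
Euclidean (axiom 5): no — w1 R w2 and w1 R w5, but not w2 R w5.
So F validates K, T; KTB would additionally require R to be symmetric. The strongest is T.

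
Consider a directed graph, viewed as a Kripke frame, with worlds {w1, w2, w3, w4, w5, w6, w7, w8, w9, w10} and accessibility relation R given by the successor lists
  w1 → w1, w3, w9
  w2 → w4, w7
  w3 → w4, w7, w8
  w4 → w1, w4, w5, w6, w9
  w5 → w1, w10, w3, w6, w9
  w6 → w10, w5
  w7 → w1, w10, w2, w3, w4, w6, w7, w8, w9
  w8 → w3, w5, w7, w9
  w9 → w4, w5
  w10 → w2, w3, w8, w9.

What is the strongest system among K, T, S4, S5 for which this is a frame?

Reflexive (axiom T): no — w2 is not related to itself.
Transitive (axiom 4): no — w1 R w3 and w3 R w4, but not w1 R w4.
Euclidean (axiom 5): no — w1 R w3 and w1 R w9, but not w3 R w9.
So F validates K; T would additionally require R to be reflexive. The strongest is K.

K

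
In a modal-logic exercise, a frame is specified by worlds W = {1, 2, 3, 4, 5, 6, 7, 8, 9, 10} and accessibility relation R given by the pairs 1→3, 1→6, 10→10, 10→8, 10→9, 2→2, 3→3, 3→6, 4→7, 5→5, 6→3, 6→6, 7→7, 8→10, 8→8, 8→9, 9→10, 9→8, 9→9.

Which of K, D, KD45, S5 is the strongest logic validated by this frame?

Serial (axiom D): yes — every world has a successor (e.g. 1 R 3).
Euclidean (axiom 5): yes — any two successors of a common world are R-related.
Transitive (axiom 4): yes — every two-step R-path is closed by a direct edge.
Reflexive (axiom T): no — 1 is not related to itself.
So F validates K, D, KD45; S5 would additionally require R to be reflexive. The strongest is KD45.

KD45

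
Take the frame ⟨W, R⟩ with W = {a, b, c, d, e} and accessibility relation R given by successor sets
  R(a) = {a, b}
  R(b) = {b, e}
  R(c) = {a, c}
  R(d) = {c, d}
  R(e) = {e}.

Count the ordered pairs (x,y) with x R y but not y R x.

4

Enumerating: (a,b), (b,e), (c,a), (d,c).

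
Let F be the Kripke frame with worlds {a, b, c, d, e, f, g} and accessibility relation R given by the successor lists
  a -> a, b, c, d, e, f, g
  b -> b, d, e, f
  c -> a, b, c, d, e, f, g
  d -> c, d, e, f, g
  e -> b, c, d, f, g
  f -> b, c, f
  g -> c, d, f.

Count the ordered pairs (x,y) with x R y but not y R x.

11

Enumerating: (a,b), (a,d), (a,e), (a,f), (a,g), (b,d), (c,b), (d,f), (e,f), (e,g), (g,f).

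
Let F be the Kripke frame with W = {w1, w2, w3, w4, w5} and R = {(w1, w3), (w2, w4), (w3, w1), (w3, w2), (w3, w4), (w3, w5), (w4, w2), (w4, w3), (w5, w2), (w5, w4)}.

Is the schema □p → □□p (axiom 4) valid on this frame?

No

By correspondence theory, 4 is valid on a frame iff R is transitive.
Transitive: no — w1 R w3 and w3 R w2, but not w1 R w2.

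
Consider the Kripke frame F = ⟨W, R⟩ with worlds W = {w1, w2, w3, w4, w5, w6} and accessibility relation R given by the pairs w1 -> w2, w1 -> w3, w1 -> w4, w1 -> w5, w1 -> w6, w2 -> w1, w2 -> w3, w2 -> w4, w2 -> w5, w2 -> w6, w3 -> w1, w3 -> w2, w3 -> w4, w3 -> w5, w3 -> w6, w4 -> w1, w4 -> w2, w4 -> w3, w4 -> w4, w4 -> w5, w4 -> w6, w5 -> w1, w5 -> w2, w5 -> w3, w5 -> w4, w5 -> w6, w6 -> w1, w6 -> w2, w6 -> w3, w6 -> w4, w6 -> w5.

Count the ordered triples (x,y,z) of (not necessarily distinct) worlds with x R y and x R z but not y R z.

25

Enumerating: (w1,w2,w2), (w1,w3,w3), (w1,w5,w5), (w1,w6,w6), (w2,w1,w1), (w2,w3,w3), (w2,w5,w5), (w2,w6,w6), (w3,w1,w1), (w3,w2,w2), (w3,w5,w5), (w3,w6,w6), … and 13 more.
Total: 25.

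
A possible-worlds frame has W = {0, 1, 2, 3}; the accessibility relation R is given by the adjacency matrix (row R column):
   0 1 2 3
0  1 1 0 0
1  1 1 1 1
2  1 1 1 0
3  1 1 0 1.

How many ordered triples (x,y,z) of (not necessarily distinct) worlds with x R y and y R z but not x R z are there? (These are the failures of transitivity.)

Enumerating: (0,1,2), (0,1,3), (2,1,3), (3,1,2).

4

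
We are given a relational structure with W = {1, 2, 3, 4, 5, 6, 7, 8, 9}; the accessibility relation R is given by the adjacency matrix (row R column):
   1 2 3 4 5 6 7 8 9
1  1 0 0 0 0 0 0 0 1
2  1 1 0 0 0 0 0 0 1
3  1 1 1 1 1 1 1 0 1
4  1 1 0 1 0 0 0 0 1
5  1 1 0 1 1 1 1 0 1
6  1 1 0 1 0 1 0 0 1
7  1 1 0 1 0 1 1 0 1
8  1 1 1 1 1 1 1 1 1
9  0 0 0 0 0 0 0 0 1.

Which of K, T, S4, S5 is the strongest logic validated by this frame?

S4

Reflexive (axiom T): yes — every world is R-related to itself.
Transitive (axiom 4): yes — every two-step R-path is closed by a direct edge.
Euclidean (axiom 5): no — 2 R 9 and 2 R 1, but not 9 R 1.
So F validates K, T, S4; S5 would additionally require R to be Euclidean. The strongest is S4.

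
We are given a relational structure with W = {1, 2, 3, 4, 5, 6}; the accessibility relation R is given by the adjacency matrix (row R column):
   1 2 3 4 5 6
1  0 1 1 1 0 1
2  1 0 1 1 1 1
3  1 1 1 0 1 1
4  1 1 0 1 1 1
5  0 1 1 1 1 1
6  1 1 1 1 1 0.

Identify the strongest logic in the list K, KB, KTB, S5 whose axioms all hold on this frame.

KB

Symmetric (axiom B): yes — every pair in R has its reverse in R.
Reflexive (axiom T): no — 1 is not related to itself.
Euclidean (axiom 5): no — 1 R 3 and 1 R 4, but not 3 R 4.
So F validates K, KB; KTB would additionally require R to be reflexive. The strongest is KB.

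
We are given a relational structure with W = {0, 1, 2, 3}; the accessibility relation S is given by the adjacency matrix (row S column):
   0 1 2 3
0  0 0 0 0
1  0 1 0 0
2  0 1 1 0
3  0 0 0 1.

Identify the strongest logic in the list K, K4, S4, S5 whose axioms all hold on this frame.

Transitive (axiom 4): yes — every two-step S-path is closed by a direct edge.
Reflexive (axiom T): no — 0 is not related to itself.
Euclidean (axiom 5): no — 2 S 1 and 2 S 2, but not 1 S 2.
So F validates K, K4; S4 would additionally require S to be reflexive. The strongest is K4.

K4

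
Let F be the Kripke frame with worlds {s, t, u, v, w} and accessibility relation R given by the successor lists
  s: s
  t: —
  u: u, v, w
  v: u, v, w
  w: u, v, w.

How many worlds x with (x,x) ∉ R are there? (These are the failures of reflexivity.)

Enumerating: t.

1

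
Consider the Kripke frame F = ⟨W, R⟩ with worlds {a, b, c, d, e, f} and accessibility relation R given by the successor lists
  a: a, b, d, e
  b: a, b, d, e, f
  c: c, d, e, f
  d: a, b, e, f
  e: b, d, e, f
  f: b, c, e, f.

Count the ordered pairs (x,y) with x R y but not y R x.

4

Enumerating: (a,e), (c,d), (c,e), (d,f).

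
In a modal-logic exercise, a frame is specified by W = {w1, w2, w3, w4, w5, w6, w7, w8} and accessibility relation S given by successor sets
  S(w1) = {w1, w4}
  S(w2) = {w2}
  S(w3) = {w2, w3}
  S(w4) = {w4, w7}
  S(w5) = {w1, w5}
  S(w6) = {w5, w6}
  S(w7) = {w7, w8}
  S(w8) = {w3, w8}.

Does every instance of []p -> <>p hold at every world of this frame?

The schema D characterises exactly the serial frames.
Serial: yes — every world has a successor (e.g. w1 S w1).

Yes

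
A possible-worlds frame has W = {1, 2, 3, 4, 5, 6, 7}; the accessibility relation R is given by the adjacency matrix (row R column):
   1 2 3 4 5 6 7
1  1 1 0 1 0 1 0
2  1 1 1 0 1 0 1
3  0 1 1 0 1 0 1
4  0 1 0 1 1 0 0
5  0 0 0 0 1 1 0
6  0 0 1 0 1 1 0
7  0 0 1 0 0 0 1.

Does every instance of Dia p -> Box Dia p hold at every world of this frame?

No

By correspondence theory, 5 is valid on a frame iff R is Euclidean.
Euclidean: no — 1 R 2 and 1 R 4, but not 2 R 4.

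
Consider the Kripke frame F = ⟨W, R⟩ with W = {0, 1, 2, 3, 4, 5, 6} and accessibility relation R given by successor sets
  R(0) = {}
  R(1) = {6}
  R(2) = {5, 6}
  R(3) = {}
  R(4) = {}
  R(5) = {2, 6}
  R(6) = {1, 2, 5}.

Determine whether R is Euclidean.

Euclidean: no — 6 R 1 and 6 R 2, but not 1 R 2.

No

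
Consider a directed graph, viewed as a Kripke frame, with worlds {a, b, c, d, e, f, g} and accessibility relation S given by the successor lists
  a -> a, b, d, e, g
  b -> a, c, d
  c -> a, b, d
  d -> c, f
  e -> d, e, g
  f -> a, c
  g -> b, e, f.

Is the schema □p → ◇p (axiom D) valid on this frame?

The schema D characterises exactly the serial frames.
Serial: yes — every world has a successor (e.g. a S a).

Yes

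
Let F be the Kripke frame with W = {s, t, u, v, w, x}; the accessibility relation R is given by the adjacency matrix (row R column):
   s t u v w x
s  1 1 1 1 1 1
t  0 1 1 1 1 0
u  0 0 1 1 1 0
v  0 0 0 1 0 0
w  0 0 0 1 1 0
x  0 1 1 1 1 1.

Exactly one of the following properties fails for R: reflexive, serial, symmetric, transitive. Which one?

Reflexive: yes — every world is R-related to itself.
Serial: yes — every world has a successor (e.g. s R s).
Symmetric: no — s R t but not t R s.
Transitive: yes — every two-step R-path is closed by a direct edge.
Only symmetric fails.

symmetric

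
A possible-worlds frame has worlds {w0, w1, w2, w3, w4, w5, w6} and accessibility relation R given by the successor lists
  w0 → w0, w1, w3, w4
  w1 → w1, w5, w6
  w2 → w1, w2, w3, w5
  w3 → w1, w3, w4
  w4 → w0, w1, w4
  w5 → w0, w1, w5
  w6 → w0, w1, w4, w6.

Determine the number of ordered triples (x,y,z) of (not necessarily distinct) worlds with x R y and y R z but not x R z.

19

Enumerating: (w0,w1,w5), (w0,w1,w6), (w1,w5,w0), (w1,w6,w0), (w1,w6,w4), (w2,w1,w6), (w2,w3,w4), (w2,w5,w0), (w3,w1,w5), (w3,w1,w6), (w3,w4,w0), (w4,w0,w3), … and 7 more.
Total: 19.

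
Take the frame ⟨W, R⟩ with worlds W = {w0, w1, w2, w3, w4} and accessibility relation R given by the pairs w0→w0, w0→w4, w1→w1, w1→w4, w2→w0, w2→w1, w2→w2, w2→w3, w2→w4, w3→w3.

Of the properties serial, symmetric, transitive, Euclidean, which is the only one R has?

Serial: no — w4 has no R-successor.
Symmetric: no — w0 R w4 but not w4 R w0.
Transitive: yes — every two-step R-path is closed by a direct edge.
Euclidean: no — w2 R w0 and w2 R w1, but not w0 R w1.
Only transitive holds.

transitive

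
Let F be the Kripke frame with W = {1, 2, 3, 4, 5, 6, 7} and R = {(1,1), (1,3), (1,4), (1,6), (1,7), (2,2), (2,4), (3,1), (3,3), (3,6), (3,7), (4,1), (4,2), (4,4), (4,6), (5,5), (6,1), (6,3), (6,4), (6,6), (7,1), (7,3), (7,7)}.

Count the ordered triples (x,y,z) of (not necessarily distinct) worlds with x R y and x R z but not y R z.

14

Enumerating: (1,3,4), (1,4,3), (1,4,7), (1,6,7), (1,7,4), (1,7,6), (3,6,7), (3,7,6), (4,1,2), (4,2,1), (4,2,6), (4,6,2), (6,3,4), (6,4,3).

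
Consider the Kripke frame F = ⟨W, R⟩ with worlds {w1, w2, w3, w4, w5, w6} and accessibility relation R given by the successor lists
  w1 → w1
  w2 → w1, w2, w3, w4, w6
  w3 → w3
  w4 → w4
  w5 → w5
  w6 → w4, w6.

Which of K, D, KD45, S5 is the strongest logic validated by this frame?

D

Serial (axiom D): yes — every world has a successor (e.g. w1 R w1).
Euclidean (axiom 5): no — w2 R w1 and w2 R w3, but not w1 R w3.
Transitive (axiom 4): yes — every two-step R-path is closed by a direct edge.
Reflexive (axiom T): yes — every world is R-related to itself.
So F validates K, D; KD45 would additionally require R to be Euclidean. The strongest is D.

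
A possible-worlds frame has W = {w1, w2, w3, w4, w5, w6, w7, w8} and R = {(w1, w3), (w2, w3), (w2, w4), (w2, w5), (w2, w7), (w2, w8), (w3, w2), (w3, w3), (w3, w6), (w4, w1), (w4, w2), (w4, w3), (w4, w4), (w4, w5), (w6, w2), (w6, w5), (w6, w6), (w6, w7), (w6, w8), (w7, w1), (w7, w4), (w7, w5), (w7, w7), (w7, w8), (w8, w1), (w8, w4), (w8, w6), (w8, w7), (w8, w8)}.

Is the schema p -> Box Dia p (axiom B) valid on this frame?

No

Axiom B corresponds to the accessibility relation being symmetric.
Symmetric: no — w1 R w3 but not w3 R w1.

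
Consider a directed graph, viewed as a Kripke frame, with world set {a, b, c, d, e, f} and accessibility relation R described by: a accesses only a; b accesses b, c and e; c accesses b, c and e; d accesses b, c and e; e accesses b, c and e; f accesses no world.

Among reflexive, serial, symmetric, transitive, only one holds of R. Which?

Reflexive: no — d is not related to itself.
Serial: no — f has no R-successor.
Symmetric: no — d R b but not b R d.
Transitive: yes — every two-step R-path is closed by a direct edge.
Only transitive holds.

transitive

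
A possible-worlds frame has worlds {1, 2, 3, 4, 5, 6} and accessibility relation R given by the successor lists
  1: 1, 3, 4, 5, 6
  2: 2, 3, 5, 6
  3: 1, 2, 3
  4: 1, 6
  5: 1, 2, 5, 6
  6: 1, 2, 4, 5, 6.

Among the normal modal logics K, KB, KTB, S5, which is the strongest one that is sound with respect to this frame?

Symmetric (axiom B): yes — every pair in R has its reverse in R.
Reflexive (axiom T): no — 4 is not related to itself.
Euclidean (axiom 5): no — 1 R 3 and 1 R 4, but not 3 R 4.
So F validates K, KB; KTB would additionally require R to be reflexive. The strongest is KB.

KB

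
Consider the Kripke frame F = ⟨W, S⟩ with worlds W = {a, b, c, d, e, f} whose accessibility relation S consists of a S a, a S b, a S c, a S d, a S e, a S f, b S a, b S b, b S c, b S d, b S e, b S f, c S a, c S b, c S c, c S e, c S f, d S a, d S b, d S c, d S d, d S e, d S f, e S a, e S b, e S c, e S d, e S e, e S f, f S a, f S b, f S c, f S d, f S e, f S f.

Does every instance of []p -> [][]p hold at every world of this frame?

Axiom 4 corresponds to the accessibility relation being transitive.
Transitive: no — c S a and a S d, but not c S d.

No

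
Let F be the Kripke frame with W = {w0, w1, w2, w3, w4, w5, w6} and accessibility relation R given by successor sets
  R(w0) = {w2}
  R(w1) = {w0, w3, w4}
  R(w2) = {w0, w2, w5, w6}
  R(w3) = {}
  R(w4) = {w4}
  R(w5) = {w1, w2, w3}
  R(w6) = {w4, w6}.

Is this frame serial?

Serial: no — w3 has no R-successor.

No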